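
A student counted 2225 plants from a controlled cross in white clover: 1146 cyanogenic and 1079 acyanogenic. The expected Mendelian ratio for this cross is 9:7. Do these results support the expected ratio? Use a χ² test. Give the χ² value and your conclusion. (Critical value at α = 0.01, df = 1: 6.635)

20.351; not consistent

Total ratio parts = 16. Expected numbers out of 2225:
  cyanogenic: 2225 × 9/16 = 1251.5625
  acyanogenic: 2225 × 7/16 = 973.4375
χ² = Σ (O − E)² / E
  cyanogenic: (1146 − 1251.5625)² / 1251.5625 = 8.9036
  acyanogenic: (1079 − 973.4375)² / 973.4375 = 11.4475
χ² = 8.9036 + 11.4475 = 20.3511 ≈ 20.351
Degrees of freedom = 2 − 1 = 1; critical value at α = 0.01 is 6.635.
Since 20.351 > 6.635, we reject the null hypothesis — the data do not fit the 9:7 ratio.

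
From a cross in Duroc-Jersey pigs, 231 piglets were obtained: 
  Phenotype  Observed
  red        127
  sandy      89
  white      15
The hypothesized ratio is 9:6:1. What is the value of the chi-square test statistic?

0.153

The 9:6:1 ratio has 16 parts, so with N = 231 the expected counts are:
  red: 231 × 9/16 = 129.9375
  sandy: 231 × 6/16 = 86.625
  white: 231 × 1/16 = 14.4375
χ² = Σ (O − E)² / E
  red: (127 − 129.9375)² / 129.9375 = 0.0664
  sandy: (89 − 86.625)² / 86.625 = 0.0651
  white: (15 − 14.4375)² / 14.4375 = 0.0219
χ² = 0.0664 + 0.0651 + 0.0219 = 0.1534 ≈ 0.153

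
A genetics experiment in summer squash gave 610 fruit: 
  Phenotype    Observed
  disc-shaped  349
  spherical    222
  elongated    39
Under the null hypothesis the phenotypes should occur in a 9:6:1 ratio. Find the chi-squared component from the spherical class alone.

Expected counts for N = 610 under a 9:6:1 ratio (total parts = 16):
  disc-shaped: 610 × 9/16 = 343.125
  spherical: 610 × 6/16 = 228.75
  elongated: 610 × 1/16 = 38.125
Contribution of spherical: (222 − 228.75)² / 228.75 = 0.1992

0.199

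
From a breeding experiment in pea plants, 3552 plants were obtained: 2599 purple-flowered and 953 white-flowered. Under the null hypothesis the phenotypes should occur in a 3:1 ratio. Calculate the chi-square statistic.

Under the 3:1 hypothesis (Σ ratio = 4, N = 3552):
  purple-flowered: 3552 × 3/4 = 2664
  white-flowered: 3552 × 1/4 = 888
χ² = Σ (O − E)² / E
  purple-flowered: (2599 − 2664)² / 2664 = 1.5860
  white-flowered: (953 − 888)² / 888 = 4.7579
χ² = 1.5860 + 4.7579 = 6.3439 ≈ 6.344

6.344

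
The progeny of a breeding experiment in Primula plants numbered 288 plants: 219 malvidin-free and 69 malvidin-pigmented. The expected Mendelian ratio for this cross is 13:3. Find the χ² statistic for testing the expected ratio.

5.128

Expected counts for N = 288 under a 13:3 ratio (total parts = 16):
  malvidin-free: 288 × 13/16 = 234
  malvidin-pigmented: 288 × 3/16 = 54
χ² = Σ (O − E)² / E
  malvidin-free: (219 − 234)² / 234 = 0.9615
  malvidin-pigmented: (69 − 54)² / 54 = 4.1667
χ² = 0.9615 + 4.1667 = 5.1282 ≈ 5.128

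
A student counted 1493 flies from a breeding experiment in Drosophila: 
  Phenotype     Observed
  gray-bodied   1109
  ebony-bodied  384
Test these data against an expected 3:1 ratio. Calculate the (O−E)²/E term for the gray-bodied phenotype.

Total ratio parts = 4. Expected numbers out of 1493:
  gray-bodied: 1493 × 3/4 = 1119.75
  ebony-bodied: 1493 × 1/4 = 373.25
Contribution of gray-bodied: (1109 − 1119.75)² / 1119.75 = 0.1032

0.103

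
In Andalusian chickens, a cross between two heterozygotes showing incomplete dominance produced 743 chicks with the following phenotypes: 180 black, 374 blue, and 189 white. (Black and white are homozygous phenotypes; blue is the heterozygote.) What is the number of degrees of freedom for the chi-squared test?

2

With incomplete dominance, a heterozygote × heterozygote cross gives a 1:2:1 phenotypic ratio.
A goodness-of-fit test with 3 phenotype classes has df = 3 − 1 = 2.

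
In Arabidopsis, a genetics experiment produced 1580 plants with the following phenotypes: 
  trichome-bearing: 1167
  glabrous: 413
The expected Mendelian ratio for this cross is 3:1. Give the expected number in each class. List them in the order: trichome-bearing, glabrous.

Expected counts for N = 1580 under a 3:1 ratio (total parts = 4):
  trichome-bearing: 1580 × 3/4 = 1185
  glabrous: 1580 × 1/4 = 395

1185, 395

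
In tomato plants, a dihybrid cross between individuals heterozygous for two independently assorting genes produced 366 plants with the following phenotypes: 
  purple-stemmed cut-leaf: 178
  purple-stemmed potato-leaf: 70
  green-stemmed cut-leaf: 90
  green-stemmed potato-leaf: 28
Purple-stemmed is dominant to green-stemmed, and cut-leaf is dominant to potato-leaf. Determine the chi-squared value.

11.608

A dihybrid F₂ with independent assortment and complete dominance at both loci gives a 9:3:3:1 phenotypic ratio.
Total ratio parts = 16. Expected numbers out of 366:
  purple-stemmed cut-leaf: 366 × 9/16 = 205.875
  purple-stemmed potato-leaf: 366 × 3/16 = 68.625
  green-stemmed cut-leaf: 366 × 3/16 = 68.625
  green-stemmed potato-leaf: 366 × 1/16 = 22.875
χ² = Σ (O − E)² / E
  purple-stemmed cut-leaf: (178 − 205.875)² / 205.875 = 3.7742
  purple-stemmed potato-leaf: (70 − 68.625)² / 68.625 = 0.0276
  green-stemmed cut-leaf: (90 − 68.625)² / 68.625 = 6.6578
  green-stemmed potato-leaf: (28 − 22.875)² / 22.875 = 1.1482
χ² = 3.7742 + 0.0276 + 6.6578 + 1.1482 = 11.6078 ≈ 11.608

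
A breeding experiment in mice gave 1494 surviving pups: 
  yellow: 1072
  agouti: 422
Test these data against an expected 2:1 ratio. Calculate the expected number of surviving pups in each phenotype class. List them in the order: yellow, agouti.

996, 498

Total ratio parts = 3. Expected numbers out of 1494:
  yellow: 1494 × 2/3 = 996
  agouti: 1494 × 1/3 = 498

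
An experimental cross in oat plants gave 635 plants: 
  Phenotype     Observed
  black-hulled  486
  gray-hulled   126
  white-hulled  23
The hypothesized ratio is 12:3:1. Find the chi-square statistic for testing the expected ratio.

7.620

The 12:3:1 ratio has 16 parts, so with N = 635 the expected counts are:
  black-hulled: 635 × 12/16 = 476.25
  gray-hulled: 635 × 3/16 = 119.0625
  white-hulled: 635 × 1/16 = 39.6875
χ² = Σ (O − E)² / E
  black-hulled: (486 − 476.25)² / 476.25 = 0.1996
  gray-hulled: (126 − 119.0625)² / 119.0625 = 0.4042
  white-hulled: (23 − 39.6875)² / 39.6875 = 7.0166
χ² = 0.1996 + 0.4042 + 7.0166 = 7.6204 ≈ 7.620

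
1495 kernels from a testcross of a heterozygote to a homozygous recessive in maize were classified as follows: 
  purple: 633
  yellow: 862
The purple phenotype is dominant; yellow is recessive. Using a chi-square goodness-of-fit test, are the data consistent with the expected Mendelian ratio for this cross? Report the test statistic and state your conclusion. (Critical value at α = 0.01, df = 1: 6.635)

35.078; not consistent

A testcross of a heterozygote (Aa × aa) gives a 1:1 phenotypic ratio.
Under the 1:1 hypothesis (Σ ratio = 2, N = 1495):
  purple: 1495 × 1/2 = 747.5
  yellow: 1495 × 1/2 = 747.5
χ² = Σ (O − E)² / E
  purple: (633 − 747.5)² / 747.5 = 17.5388
  yellow: (862 − 747.5)² / 747.5 = 17.5388
χ² = 17.5388 + 17.5388 = 35.0776 ≈ 35.078
Degrees of freedom = 2 − 1 = 1; critical value at α = 0.01 is 6.635.
Since 35.078 > 6.635, we reject the null hypothesis — the data do not fit the 1:1 ratio.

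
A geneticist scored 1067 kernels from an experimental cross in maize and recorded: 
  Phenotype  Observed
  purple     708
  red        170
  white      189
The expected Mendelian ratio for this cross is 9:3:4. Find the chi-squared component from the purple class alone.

19.367

The 9:3:4 ratio has 16 parts, so with N = 1067 the expected counts are:
  purple: 1067 × 9/16 = 600.1875
  red: 1067 × 3/16 = 200.0625
  white: 1067 × 4/16 = 266.75
Contribution of purple: (708 − 600.1875)² / 600.1875 = 19.3665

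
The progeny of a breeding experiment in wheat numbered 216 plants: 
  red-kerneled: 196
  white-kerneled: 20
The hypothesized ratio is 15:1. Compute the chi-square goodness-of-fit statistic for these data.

Expected counts for N = 216 under a 15:1 ratio (total parts = 16):
  red-kerneled: 216 × 15/16 = 202.5
  white-kerneled: 216 × 1/16 = 13.5
χ² = Σ (O − E)² / E
  red-kerneled: (196 − 202.5)² / 202.5 = 0.2086
  white-kerneled: (20 − 13.5)² / 13.5 = 3.1296
χ² = 0.2086 + 3.1296 = 3.3382 ≈ 3.338

3.338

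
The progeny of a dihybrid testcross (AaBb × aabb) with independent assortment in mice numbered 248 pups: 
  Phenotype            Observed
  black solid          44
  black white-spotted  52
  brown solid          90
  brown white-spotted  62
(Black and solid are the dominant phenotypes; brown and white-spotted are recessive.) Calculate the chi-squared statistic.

A dihybrid testcross with independent assortment gives a 1:1:1:1 ratio.
Expected counts for N = 248 under a 1:1:1:1 ratio (total parts = 4):
  black solid: 248 × 1/4 = 62
  black white-spotted: 248 × 1/4 = 62
  brown solid: 248 × 1/4 = 62
  brown white-spotted: 248 × 1/4 = 62
χ² = Σ (O − E)² / E
  black solid: (44 − 62)² / 62 = 5.2258
  black white-spotted: (52 − 62)² / 62 = 1.6129
  brown solid: (90 − 62)² / 62 = 12.6452
  brown white-spotted: (62 − 62)² / 62 = 0.0000
χ² = 5.2258 + 1.6129 + 12.6452 + 0.0000 = 19.4839 ≈ 19.484

19.484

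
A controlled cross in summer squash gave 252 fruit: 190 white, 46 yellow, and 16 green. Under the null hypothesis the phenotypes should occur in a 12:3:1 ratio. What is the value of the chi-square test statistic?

0.042

Expected counts for N = 252 under a 12:3:1 ratio (total parts = 16):
  white: 252 × 12/16 = 189
  yellow: 252 × 3/16 = 47.25
  green: 252 × 1/16 = 15.75
χ² = Σ (O − E)² / E
  white: (190 − 189)² / 189 = 0.0053
  yellow: (46 − 47.25)² / 47.25 = 0.0331
  green: (16 − 15.75)² / 15.75 = 0.0040
χ² = 0.0053 + 0.0331 + 0.0040 = 0.0424 ≈ 0.042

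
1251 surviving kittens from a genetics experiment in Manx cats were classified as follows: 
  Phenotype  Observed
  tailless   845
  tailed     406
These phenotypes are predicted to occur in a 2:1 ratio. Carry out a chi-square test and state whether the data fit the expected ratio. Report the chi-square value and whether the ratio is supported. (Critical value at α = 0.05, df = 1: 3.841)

Under the 2:1 hypothesis (Σ ratio = 3, N = 1251):
  tailless: 1251 × 2/3 = 834
  tailed: 1251 × 1/3 = 417
χ² = Σ (O − E)² / E
  tailless: (845 − 834)² / 834 = 0.1451
  tailed: (406 − 417)² / 417 = 0.2902
χ² = 0.1451 + 0.2902 = 0.4353 ≈ 0.435
Degrees of freedom = 2 − 1 = 1; critical value at α = 0.05 is 3.841.
Since 0.435 < 3.841, we fail to reject the null hypothesis — the data are consistent with the 2:1 ratio.

0.435; consistent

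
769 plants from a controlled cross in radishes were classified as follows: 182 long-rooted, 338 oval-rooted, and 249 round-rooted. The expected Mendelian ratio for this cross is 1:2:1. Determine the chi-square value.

22.922

Under the 1:2:1 hypothesis (Σ ratio = 4, N = 769):
  long-rooted: 769 × 1/4 = 192.25
  oval-rooted: 769 × 2/4 = 384.5
  round-rooted: 769 × 1/4 = 192.25
χ² = Σ (O − E)² / E
  long-rooted: (182 − 192.25)² / 192.25 = 0.5465
  oval-rooted: (338 − 384.5)² / 384.5 = 5.6235
  round-rooted: (249 − 192.25)² / 192.25 = 16.7520
χ² = 0.5465 + 5.6235 + 16.7520 = 22.922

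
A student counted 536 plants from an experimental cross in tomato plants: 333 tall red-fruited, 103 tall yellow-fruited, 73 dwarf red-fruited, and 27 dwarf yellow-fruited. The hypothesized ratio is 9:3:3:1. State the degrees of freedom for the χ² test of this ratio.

3

A goodness-of-fit test with 4 phenotype classes has df = 4 − 1 = 3.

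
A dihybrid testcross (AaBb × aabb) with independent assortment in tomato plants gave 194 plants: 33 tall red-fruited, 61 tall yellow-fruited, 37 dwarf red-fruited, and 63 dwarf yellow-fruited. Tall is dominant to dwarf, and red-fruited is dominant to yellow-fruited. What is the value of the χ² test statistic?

A dihybrid testcross with independent assortment gives a 1:1:1:1 ratio.
Total ratio parts = 4. Expected numbers out of 194:
  tall red-fruited: 194 × 1/4 = 48.5
  tall yellow-fruited: 194 × 1/4 = 48.5
  dwarf red-fruited: 194 × 1/4 = 48.5
  dwarf yellow-fruited: 194 × 1/4 = 48.5
χ² = Σ (O − E)² / E
  tall red-fruited: (33 − 48.5)² / 48.5 = 4.9536
  tall yellow-fruited: (61 − 48.5)² / 48.5 = 3.2216
  dwarf red-fruited: (37 − 48.5)² / 48.5 = 2.7268
  dwarf yellow-fruited: (63 − 48.5)² / 48.5 = 4.3351
χ² = 4.9536 + 3.2216 + 2.7268 + 4.3351 = 15.2371 ≈ 15.237

15.237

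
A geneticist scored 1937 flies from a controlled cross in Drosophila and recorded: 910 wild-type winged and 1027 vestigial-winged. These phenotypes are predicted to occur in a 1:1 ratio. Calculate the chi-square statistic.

7.067

Expected counts for N = 1937 under a 1:1 ratio (total parts = 2):
  wild-type winged: 1937 × 1/2 = 968.5
  vestigial-winged: 1937 × 1/2 = 968.5
χ² = Σ (O − E)² / E
  wild-type winged: (910 − 968.5)² / 968.5 = 3.5336
  vestigial-winged: (1027 − 968.5)² / 968.5 = 3.5336
χ² = 3.5336 + 3.5336 = 7.0672 ≈ 7.067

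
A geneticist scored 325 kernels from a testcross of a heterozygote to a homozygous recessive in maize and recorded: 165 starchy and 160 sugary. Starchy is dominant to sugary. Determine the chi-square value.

0.077

A testcross of a heterozygote (Aa × aa) gives a 1:1 phenotypic ratio.
Total ratio parts = 2. Expected numbers out of 325:
  starchy: 325 × 1/2 = 162.5
  sugary: 325 × 1/2 = 162.5
χ² = Σ (O − E)² / E
  starchy: (165 − 162.5)² / 162.5 = 0.0385
  sugary: (160 − 162.5)² / 162.5 = 0.0385
χ² = 0.0385 + 0.0385 = 0.077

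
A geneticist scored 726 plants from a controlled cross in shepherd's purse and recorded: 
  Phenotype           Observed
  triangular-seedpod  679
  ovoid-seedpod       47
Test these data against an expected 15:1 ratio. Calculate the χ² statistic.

0.062

Under the 15:1 hypothesis (Σ ratio = 16, N = 726):
  triangular-seedpod: 726 × 15/16 = 680.625
  ovoid-seedpod: 726 × 1/16 = 45.375
χ² = Σ (O − E)² / E
  triangular-seedpod: (679 − 680.625)² / 680.625 = 0.0039
  ovoid-seedpod: (47 − 45.375)² / 45.375 = 0.0582
χ² = 0.0039 + 0.0582 = 0.0621 ≈ 0.062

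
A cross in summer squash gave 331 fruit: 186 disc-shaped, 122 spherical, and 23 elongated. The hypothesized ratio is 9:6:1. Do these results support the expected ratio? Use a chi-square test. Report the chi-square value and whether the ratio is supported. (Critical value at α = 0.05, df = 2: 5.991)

Expected counts for N = 331 under a 9:6:1 ratio (total parts = 16):
  disc-shaped: 331 × 9/16 = 186.1875
  spherical: 331 × 6/16 = 124.125
  elongated: 331 × 1/16 = 20.6875
χ² = Σ (O − E)² / E
  disc-shaped: (186 − 186.1875)² / 186.1875 = 0.0002
  spherical: (122 − 124.125)² / 124.125 = 0.0364
  elongated: (23 − 20.6875)² / 20.6875 = 0.2585
χ² = 0.0002 + 0.0364 + 0.2585 = 0.2951 ≈ 0.295
Degrees of freedom = 3 − 1 = 2; critical value at α = 0.05 is 5.991.
Since 0.295 < 5.991, we fail to reject the null hypothesis — the data are consistent with the 9:6:1 ratio.

0.295; consistent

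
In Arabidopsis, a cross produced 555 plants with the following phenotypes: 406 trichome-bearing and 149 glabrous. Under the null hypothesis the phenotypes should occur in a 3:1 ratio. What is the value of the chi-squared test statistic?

1.010

The 3:1 ratio has 4 parts, so with N = 555 the expected counts are:
  trichome-bearing: 555 × 3/4 = 416.25
  glabrous: 555 × 1/4 = 138.75
χ² = Σ (O − E)² / E
  trichome-bearing: (406 − 416.25)² / 416.25 = 0.2524
  glabrous: (149 − 138.75)² / 138.75 = 0.7572
χ² = 0.2524 + 0.7572 = 1.0096 ≈ 1.010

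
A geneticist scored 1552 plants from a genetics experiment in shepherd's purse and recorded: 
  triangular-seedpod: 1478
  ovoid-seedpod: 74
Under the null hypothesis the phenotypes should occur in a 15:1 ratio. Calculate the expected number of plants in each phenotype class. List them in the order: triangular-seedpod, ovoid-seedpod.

Expected counts for N = 1552 under a 15:1 ratio (total parts = 16):
  triangular-seedpod: 1552 × 15/16 = 1455
  ovoid-seedpod: 1552 × 1/16 = 97

1455, 97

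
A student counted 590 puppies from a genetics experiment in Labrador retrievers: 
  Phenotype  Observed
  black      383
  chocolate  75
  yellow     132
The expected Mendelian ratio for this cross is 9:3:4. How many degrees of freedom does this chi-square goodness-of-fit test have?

2

A goodness-of-fit test with 3 phenotype classes has df = 3 − 1 = 2.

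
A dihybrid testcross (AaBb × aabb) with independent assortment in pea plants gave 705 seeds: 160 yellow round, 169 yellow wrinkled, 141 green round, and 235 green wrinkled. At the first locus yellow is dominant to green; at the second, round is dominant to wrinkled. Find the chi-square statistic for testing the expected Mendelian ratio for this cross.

28.430

A dihybrid testcross with independent assortment gives a 1:1:1:1 ratio.
Under the 1:1:1:1 hypothesis (Σ ratio = 4, N = 705):
  yellow round: 705 × 1/4 = 176.25
  yellow wrinkled: 705 × 1/4 = 176.25
  green round: 705 × 1/4 = 176.25
  green wrinkled: 705 × 1/4 = 176.25
χ² = Σ (O − E)² / E
  yellow round: (160 − 176.25)² / 176.25 = 1.4982
  yellow wrinkled: (169 − 176.25)² / 176.25 = 0.2982
  green round: (141 − 176.25)² / 176.25 = 7.0500
  green wrinkled: (235 − 176.25)² / 176.25 = 19.5833
χ² = 1.4982 + 0.2982 + 7.0500 + 19.5833 = 28.4297 ≈ 28.430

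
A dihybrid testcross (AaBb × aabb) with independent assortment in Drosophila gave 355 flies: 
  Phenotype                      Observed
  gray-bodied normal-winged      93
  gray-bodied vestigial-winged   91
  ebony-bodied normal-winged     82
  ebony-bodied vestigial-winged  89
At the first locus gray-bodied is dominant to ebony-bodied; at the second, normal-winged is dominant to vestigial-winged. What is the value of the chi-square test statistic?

A dihybrid testcross with independent assortment gives a 1:1:1:1 ratio.
Expected counts for N = 355 under a 1:1:1:1 ratio (total parts = 4):
  gray-bodied normal-winged: 355 × 1/4 = 88.75
  gray-bodied vestigial-winged: 355 × 1/4 = 88.75
  ebony-bodied normal-winged: 355 × 1/4 = 88.75
  ebony-bodied vestigial-winged: 355 × 1/4 = 88.75
χ² = Σ (O − E)² / E
  gray-bodied normal-winged: (93 − 88.75)² / 88.75 = 0.2035
  gray-bodied vestigial-winged: (91 − 88.75)² / 88.75 = 0.0570
  ebony-bodied normal-winged: (82 − 88.75)² / 88.75 = 0.5134
  ebony-bodied vestigial-winged: (89 − 88.75)² / 88.75 = 0.0007
χ² = 0.2035 + 0.0570 + 0.5134 + 0.0007 = 0.7746 ≈ 0.775

0.775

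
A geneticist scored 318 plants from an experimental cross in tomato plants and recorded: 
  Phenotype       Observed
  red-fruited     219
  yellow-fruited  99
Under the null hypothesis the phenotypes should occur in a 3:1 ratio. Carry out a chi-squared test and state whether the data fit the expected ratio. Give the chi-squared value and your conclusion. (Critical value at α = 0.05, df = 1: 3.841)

6.377; not consistent

Under the 3:1 hypothesis (Σ ratio = 4, N = 318):
  red-fruited: 318 × 3/4 = 238.5
  yellow-fruited: 318 × 1/4 = 79.5
χ² = Σ (O − E)² / E
  red-fruited: (219 − 238.5)² / 238.5 = 1.5943
  yellow-fruited: (99 − 79.5)² / 79.5 = 4.7830
χ² = 1.5943 + 4.7830 = 6.3773 ≈ 6.377
Degrees of freedom = 2 − 1 = 1; critical value at α = 0.05 is 3.841.
Since 6.377 > 3.841, we reject the null hypothesis — the data do not fit the 3:1 ratio.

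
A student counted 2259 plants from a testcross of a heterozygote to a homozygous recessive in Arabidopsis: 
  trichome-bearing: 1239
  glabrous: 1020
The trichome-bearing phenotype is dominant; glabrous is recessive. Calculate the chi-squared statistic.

A testcross of a heterozygote (Aa × aa) gives a 1:1 phenotypic ratio.
The 1:1 ratio has 2 parts, so with N = 2259 the expected counts are:
  trichome-bearing: 2259 × 1/2 = 1129.5
  glabrous: 2259 × 1/2 = 1129.5
χ² = Σ (O − E)² / E
  trichome-bearing: (1239 − 1129.5)² / 1129.5 = 10.6155
  glabrous: (1020 − 1129.5)² / 1129.5 = 10.6155
χ² = 10.6155 + 10.6155 = 21.231

21.231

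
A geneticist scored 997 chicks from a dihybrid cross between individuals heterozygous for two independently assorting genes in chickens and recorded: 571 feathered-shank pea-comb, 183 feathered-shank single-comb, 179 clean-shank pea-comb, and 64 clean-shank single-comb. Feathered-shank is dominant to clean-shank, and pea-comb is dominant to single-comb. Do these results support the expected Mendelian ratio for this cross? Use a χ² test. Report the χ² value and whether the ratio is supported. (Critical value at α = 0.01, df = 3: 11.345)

A dihybrid F₂ with independent assortment and complete dominance at both loci gives a 9:3:3:1 phenotypic ratio.
Total ratio parts = 16. Expected numbers out of 997:
  feathered-shank pea-comb: 997 × 9/16 = 560.8125
  feathered-shank single-comb: 997 × 3/16 = 186.9375
  clean-shank pea-comb: 997 × 3/16 = 186.9375
  clean-shank single-comb: 997 × 1/16 = 62.3125
χ² = Σ (O − E)² / E
  feathered-shank pea-comb: (571 − 560.8125)² / 560.8125 = 0.1851
  feathered-shank single-comb: (183 − 186.9375)² / 186.9375 = 0.0829
  clean-shank pea-comb: (179 − 186.9375)² / 186.9375 = 0.3370
  clean-shank single-comb: (64 − 62.3125)² / 62.3125 = 0.0457
χ² = 0.1851 + 0.0829 + 0.3370 + 0.0457 = 0.6507 ≈ 0.651
Degrees of freedom = 4 − 1 = 3; critical value at α = 0.01 is 11.345.
Since 0.651 < 11.345, we fail to reject the null hypothesis — the data are consistent with the 9:3:3:1 ratio.

0.651; consistent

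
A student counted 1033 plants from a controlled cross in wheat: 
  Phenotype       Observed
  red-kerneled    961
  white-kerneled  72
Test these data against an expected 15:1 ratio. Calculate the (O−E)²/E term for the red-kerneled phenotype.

0.057

Under the 15:1 hypothesis (Σ ratio = 16, N = 1033):
  red-kerneled: 1033 × 15/16 = 968.4375
  white-kerneled: 1033 × 1/16 = 64.5625
Contribution of red-kerneled: (961 − 968.4375)² / 968.4375 = 0.0571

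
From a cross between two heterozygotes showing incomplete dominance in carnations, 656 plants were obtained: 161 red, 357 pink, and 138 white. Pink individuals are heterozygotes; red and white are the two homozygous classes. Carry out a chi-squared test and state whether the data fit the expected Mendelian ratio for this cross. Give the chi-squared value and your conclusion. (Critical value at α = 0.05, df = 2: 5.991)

With incomplete dominance, a heterozygote × heterozygote cross gives a 1:2:1 phenotypic ratio.
Total ratio parts = 4. Expected numbers out of 656:
  red: 656 × 1/4 = 164
  pink: 656 × 2/4 = 328
  white: 656 × 1/4 = 164
χ² = Σ (O − E)² / E
  red: (161 − 164)² / 164 = 0.0549
  pink: (357 − 328)² / 328 = 2.5640
  white: (138 − 164)² / 164 = 4.1220
χ² = 0.0549 + 2.5640 + 4.1220 = 6.7409 ≈ 6.741
Degrees of freedom = 3 − 1 = 2; critical value at α = 0.05 is 5.991.
Since 6.741 > 5.991, we reject the null hypothesis — the data do not fit the 1:2:1 ratio.

6.741; not consistent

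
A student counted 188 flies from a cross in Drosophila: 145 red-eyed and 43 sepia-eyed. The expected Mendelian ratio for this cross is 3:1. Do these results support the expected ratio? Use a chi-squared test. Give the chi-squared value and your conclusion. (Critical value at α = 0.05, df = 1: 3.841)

Under the 3:1 hypothesis (Σ ratio = 4, N = 188):
  red-eyed: 188 × 3/4 = 141
  sepia-eyed: 188 × 1/4 = 47
χ² = Σ (O − E)² / E
  red-eyed: (145 − 141)² / 141 = 0.1135
  sepia-eyed: (43 − 47)² / 47 = 0.3404
χ² = 0.1135 + 0.3404 = 0.4539 ≈ 0.454
Degrees of freedom = 2 − 1 = 1; critical value at α = 0.05 is 3.841.
Since 0.454 < 3.841, we fail to reject the null hypothesis — the data are consistent with the 3:1 ratio.

0.454; consistent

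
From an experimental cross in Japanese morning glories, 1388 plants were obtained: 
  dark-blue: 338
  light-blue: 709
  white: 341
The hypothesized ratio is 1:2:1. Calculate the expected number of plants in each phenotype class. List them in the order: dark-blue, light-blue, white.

347, 694, 347

Total ratio parts = 4. Expected numbers out of 1388:
  dark-blue: 1388 × 1/4 = 347
  light-blue: 1388 × 2/4 = 694
  white: 1388 × 1/4 = 347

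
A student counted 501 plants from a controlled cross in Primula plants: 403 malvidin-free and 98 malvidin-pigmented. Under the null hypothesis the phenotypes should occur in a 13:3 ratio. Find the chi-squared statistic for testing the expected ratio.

0.216

Total ratio parts = 16. Expected numbers out of 501:
  malvidin-free: 501 × 13/16 = 407.0625
  malvidin-pigmented: 501 × 3/16 = 93.9375
χ² = Σ (O − E)² / E
  malvidin-free: (403 − 407.0625)² / 407.0625 = 0.0405
  malvidin-pigmented: (98 − 93.9375)² / 93.9375 = 0.1757
χ² = 0.0405 + 0.1757 = 0.2162 ≈ 0.216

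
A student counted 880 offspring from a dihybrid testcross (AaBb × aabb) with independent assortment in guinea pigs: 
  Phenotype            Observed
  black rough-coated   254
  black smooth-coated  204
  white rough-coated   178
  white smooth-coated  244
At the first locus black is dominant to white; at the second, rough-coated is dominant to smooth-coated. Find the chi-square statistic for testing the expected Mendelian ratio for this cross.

A dihybrid testcross with independent assortment gives a 1:1:1:1 ratio.
Expected counts for N = 880 under a 1:1:1:1 ratio (total parts = 4):
  black rough-coated: 880 × 1/4 = 220
  black smooth-coated: 880 × 1/4 = 220
  white rough-coated: 880 × 1/4 = 220
  white smooth-coated: 880 × 1/4 = 220
χ² = Σ (O − E)² / E
  black rough-coated: (254 − 220)² / 220 = 5.2545
  black smooth-coated: (204 − 220)² / 220 = 1.1636
  white rough-coated: (178 − 220)² / 220 = 8.0182
  white smooth-coated: (244 − 220)² / 220 = 2.6182
χ² = 5.2545 + 1.1636 + 8.0182 + 2.6182 = 17.0545 ≈ 17.055

17.055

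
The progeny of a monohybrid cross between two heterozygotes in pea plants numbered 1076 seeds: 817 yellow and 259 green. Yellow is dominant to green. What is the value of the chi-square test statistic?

For a monohybrid cross between heterozygotes with complete dominance, the expected phenotypic ratio is 3:1.
Expected counts for N = 1076 under a 3:1 ratio (total parts = 4):
  yellow: 1076 × 3/4 = 807
  green: 1076 × 1/4 = 269
χ² = Σ (O − E)² / E
  yellow: (817 − 807)² / 807 = 0.1239
  green: (259 − 269)² / 269 = 0.3717
χ² = 0.1239 + 0.3717 = 0.4956 ≈ 0.496

0.496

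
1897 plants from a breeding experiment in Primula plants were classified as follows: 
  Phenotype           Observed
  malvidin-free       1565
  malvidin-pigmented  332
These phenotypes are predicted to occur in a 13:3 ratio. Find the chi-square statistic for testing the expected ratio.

1.942

Expected counts for N = 1897 under a 13:3 ratio (total parts = 16):
  malvidin-free: 1897 × 13/16 = 1541.3125
  malvidin-pigmented: 1897 × 3/16 = 355.6875
χ² = Σ (O − E)² / E
  malvidin-free: (1565 − 1541.3125)² / 1541.3125 = 0.3640
  malvidin-pigmented: (332 − 355.6875)² / 355.6875 = 1.5775
χ² = 0.3640 + 1.5775 = 1.9415 ≈ 1.942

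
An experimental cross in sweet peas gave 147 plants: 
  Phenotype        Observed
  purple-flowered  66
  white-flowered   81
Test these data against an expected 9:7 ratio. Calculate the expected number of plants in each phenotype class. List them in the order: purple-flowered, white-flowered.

Expected counts for N = 147 under a 9:7 ratio (total parts = 16):
  purple-flowered: 147 × 9/16 = 82.6875
  white-flowered: 147 × 7/16 = 64.3125

82.6875, 64.3125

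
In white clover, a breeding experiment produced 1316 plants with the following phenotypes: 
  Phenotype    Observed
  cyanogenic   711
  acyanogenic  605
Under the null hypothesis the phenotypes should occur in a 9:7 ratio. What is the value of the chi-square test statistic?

The 9:7 ratio has 16 parts, so with N = 1316 the expected counts are:
  cyanogenic: 1316 × 9/16 = 740.25
  acyanogenic: 1316 × 7/16 = 575.75
χ² = Σ (O − E)² / E
  cyanogenic: (711 − 740.25)² / 740.25 = 1.1558
  acyanogenic: (605 − 575.75)² / 575.75 = 1.4860
χ² = 1.1558 + 1.4860 = 2.6418 ≈ 2.642

2.642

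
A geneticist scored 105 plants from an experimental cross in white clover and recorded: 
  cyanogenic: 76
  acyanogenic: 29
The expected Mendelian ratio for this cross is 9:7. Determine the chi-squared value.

Total ratio parts = 16. Expected numbers out of 105:
  cyanogenic: 105 × 9/16 = 59.0625
  acyanogenic: 105 × 7/16 = 45.9375
χ² = Σ (O − E)² / E
  cyanogenic: (76 − 59.0625)² / 59.0625 = 4.8572
  acyanogenic: (29 − 45.9375)² / 45.9375 = 6.2450
χ² = 4.8572 + 6.2450 = 11.1022 ≈ 11.102

11.102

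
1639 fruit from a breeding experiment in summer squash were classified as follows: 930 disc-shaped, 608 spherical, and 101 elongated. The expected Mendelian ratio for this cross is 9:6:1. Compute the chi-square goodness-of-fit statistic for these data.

0.162

Total ratio parts = 16. Expected numbers out of 1639:
  disc-shaped: 1639 × 9/16 = 921.9375
  spherical: 1639 × 6/16 = 614.625
  elongated: 1639 × 1/16 = 102.4375
χ² = Σ (O − E)² / E
  disc-shaped: (930 − 921.9375)² / 921.9375 = 0.0705
  spherical: (608 − 614.625)² / 614.625 = 0.0714
  elongated: (101 − 102.4375)² / 102.4375 = 0.0202
χ² = 0.0705 + 0.0714 + 0.0202 = 0.1621 ≈ 0.162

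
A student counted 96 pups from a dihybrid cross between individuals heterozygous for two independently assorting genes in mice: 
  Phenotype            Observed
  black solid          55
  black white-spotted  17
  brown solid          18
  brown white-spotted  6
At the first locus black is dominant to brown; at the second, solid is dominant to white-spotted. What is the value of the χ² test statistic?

0.074

A dihybrid F₂ with independent assortment and complete dominance at both loci gives a 9:3:3:1 phenotypic ratio.
Expected counts for N = 96 under a 9:3:3:1 ratio (total parts = 16):
  black solid: 96 × 9/16 = 54
  black white-spotted: 96 × 3/16 = 18
  brown solid: 96 × 3/16 = 18
  brown white-spotted: 96 × 1/16 = 6
χ² = Σ (O − E)² / E
  black solid: (55 − 54)² / 54 = 0.0185
  black white-spotted: (17 − 18)² / 18 = 0.0556
  brown solid: (18 − 18)² / 18 = 0.0000
  brown white-spotted: (6 − 6)² / 6 = 0.0000
χ² = 0.0185 + 0.0556 + 0.0000 + 0.0000 = 0.0741 ≈ 0.074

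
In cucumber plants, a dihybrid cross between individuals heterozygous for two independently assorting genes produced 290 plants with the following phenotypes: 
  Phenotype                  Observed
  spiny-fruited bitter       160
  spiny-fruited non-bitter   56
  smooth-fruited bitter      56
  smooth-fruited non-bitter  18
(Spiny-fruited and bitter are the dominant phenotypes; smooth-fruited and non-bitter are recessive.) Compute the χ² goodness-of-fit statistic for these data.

0.158

A dihybrid F₂ with independent assortment and complete dominance at both loci gives a 9:3:3:1 phenotypic ratio.
Total ratio parts = 16. Expected numbers out of 290:
  spiny-fruited bitter: 290 × 9/16 = 163.125
  spiny-fruited non-bitter: 290 × 3/16 = 54.375
  smooth-fruited bitter: 290 × 3/16 = 54.375
  smooth-fruited non-bitter: 290 × 1/16 = 18.125
χ² = Σ (O − E)² / E
  spiny-fruited bitter: (160 − 163.125)² / 163.125 = 0.0599
  spiny-fruited non-bitter: (56 − 54.375)² / 54.375 = 0.0486
  smooth-fruited bitter: (56 − 54.375)² / 54.375 = 0.0486
  smooth-fruited non-bitter: (18 − 18.125)² / 18.125 = 0.0009
χ² = 0.0599 + 0.0486 + 0.0486 + 0.0009 = 0.158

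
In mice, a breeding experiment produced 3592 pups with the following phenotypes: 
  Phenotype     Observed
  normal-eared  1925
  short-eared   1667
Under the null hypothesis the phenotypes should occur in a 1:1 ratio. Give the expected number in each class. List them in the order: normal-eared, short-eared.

Total ratio parts = 2. Expected numbers out of 3592:
  normal-eared: 3592 × 1/2 = 1796
  short-eared: 3592 × 1/2 = 1796

1796, 1796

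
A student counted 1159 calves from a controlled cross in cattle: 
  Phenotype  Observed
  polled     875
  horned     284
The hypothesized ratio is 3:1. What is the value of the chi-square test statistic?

Total ratio parts = 4. Expected numbers out of 1159:
  polled: 1159 × 3/4 = 869.25
  horned: 1159 × 1/4 = 289.75
χ² = Σ (O − E)² / E
  polled: (875 − 869.25)² / 869.25 = 0.0380
  horned: (284 − 289.75)² / 289.75 = 0.1141
χ² = 0.0380 + 0.1141 = 0.1521 ≈ 0.152

0.152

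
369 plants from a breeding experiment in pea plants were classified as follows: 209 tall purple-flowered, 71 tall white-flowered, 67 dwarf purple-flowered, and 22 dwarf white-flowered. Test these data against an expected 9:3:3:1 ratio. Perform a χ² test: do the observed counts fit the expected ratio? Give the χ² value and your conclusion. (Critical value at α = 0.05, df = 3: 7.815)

Total ratio parts = 16. Expected numbers out of 369:
  tall purple-flowered: 369 × 9/16 = 207.5625
  tall white-flowered: 369 × 3/16 = 69.1875
  dwarf purple-flowered: 369 × 3/16 = 69.1875
  dwarf white-flowered: 369 × 1/16 = 23.0625
χ² = Σ (O − E)² / E
  tall purple-flowered: (209 − 207.5625)² / 207.5625 = 0.0100
  tall white-flowered: (71 − 69.1875)² / 69.1875 = 0.0475
  dwarf purple-flowered: (67 − 69.1875)² / 69.1875 = 0.0692
  dwarf white-flowered: (22 − 23.0625)² / 23.0625 = 0.0489
χ² = 0.0100 + 0.0475 + 0.0692 + 0.0489 = 0.1756 ≈ 0.176
Degrees of freedom = 4 − 1 = 3; critical value at α = 0.05 is 7.815.
Since 0.176 < 7.815, we fail to reject the null hypothesis — the data are consistent with the 9:3:3:1 ratio.

0.176; consistent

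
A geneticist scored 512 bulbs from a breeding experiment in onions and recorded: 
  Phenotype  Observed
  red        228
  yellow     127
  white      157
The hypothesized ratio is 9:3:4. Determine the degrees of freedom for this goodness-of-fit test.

A goodness-of-fit test with 3 phenotype classes has df = 3 − 1 = 2.

2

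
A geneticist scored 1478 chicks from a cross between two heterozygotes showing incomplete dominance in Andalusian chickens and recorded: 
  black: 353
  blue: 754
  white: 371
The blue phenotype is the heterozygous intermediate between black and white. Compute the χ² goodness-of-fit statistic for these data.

1.047

With incomplete dominance, a heterozygote × heterozygote cross gives a 1:2:1 phenotypic ratio.
Expected counts for N = 1478 under a 1:2:1 ratio (total parts = 4):
  black: 1478 × 1/4 = 369.5
  blue: 1478 × 2/4 = 739
  white: 1478 × 1/4 = 369.5
χ² = Σ (O − E)² / E
  black: (353 − 369.5)² / 369.5 = 0.7368
  blue: (754 − 739)² / 739 = 0.3045
  white: (371 − 369.5)² / 369.5 = 0.0061
χ² = 0.7368 + 0.3045 + 0.0061 = 1.0474 ≈ 1.047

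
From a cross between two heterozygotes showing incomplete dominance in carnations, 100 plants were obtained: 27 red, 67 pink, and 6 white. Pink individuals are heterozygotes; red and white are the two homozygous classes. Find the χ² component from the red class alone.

0.160

With incomplete dominance, a heterozygote × heterozygote cross gives a 1:2:1 phenotypic ratio.
Under the 1:2:1 hypothesis (Σ ratio = 4, N = 100):
  red: 100 × 1/4 = 25
  pink: 100 × 2/4 = 50
  white: 100 × 1/4 = 25
Contribution of red: (27 − 25)² / 25 = 0.1600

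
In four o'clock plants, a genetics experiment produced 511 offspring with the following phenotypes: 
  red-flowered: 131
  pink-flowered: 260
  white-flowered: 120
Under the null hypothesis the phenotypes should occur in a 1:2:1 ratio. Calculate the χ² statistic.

Expected counts for N = 511 under a 1:2:1 ratio (total parts = 4):
  red-flowered: 511 × 1/4 = 127.75
  pink-flowered: 511 × 2/4 = 255.5
  white-flowered: 511 × 1/4 = 127.75
χ² = Σ (O − E)² / E
  red-flowered: (131 − 127.75)² / 127.75 = 0.0827
  pink-flowered: (260 − 255.5)² / 255.5 = 0.0793
  white-flowered: (120 − 127.75)² / 127.75 = 0.4702
χ² = 0.0827 + 0.0793 + 0.4702 = 0.6322 ≈ 0.632

0.632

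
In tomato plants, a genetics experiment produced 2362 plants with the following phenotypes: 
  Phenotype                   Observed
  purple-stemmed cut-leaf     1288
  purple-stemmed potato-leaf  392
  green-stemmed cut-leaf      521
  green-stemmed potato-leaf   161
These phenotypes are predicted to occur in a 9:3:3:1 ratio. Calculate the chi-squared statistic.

Under the 9:3:3:1 hypothesis (Σ ratio = 16, N = 2362):
  purple-stemmed cut-leaf: 2362 × 9/16 = 1328.625
  purple-stemmed potato-leaf: 2362 × 3/16 = 442.875
  green-stemmed cut-leaf: 2362 × 3/16 = 442.875
  green-stemmed potato-leaf: 2362 × 1/16 = 147.625
χ² = Σ (O − E)² / E
  purple-stemmed cut-leaf: (1288 − 1328.625)² / 1328.625 = 1.2422
  purple-stemmed potato-leaf: (392 − 442.875)² / 442.875 = 5.8442
  green-stemmed cut-leaf: (521 − 442.875)² / 442.875 = 13.7816
  green-stemmed potato-leaf: (161 − 147.625)² / 147.625 = 1.2118
χ² = 1.2422 + 5.8442 + 13.7816 + 1.2118 = 22.0798 ≈ 22.080

22.080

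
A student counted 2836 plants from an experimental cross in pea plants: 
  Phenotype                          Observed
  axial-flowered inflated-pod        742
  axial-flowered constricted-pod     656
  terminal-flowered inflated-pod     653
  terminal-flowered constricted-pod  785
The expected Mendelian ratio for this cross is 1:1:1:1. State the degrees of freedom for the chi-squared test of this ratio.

3

A goodness-of-fit test with 4 phenotype classes has df = 4 − 1 = 3.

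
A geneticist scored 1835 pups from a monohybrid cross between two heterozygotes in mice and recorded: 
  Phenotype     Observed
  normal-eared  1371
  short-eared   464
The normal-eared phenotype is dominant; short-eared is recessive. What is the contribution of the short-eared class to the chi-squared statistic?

0.060

For a monohybrid cross between heterozygotes with complete dominance, the expected phenotypic ratio is 3:1.
The 3:1 ratio has 4 parts, so with N = 1835 the expected counts are:
  normal-eared: 1835 × 3/4 = 1376.25
  short-eared: 1835 × 1/4 = 458.75
Contribution of short-eared: (464 − 458.75)² / 458.75 = 0.0601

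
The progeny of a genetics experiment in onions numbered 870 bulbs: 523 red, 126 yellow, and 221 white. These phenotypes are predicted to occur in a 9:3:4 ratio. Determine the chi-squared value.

10.816

The 9:3:4 ratio has 16 parts, so with N = 870 the expected counts are:
  red: 870 × 9/16 = 489.375
  yellow: 870 × 3/16 = 163.125
  white: 870 × 4/16 = 217.5
χ² = Σ (O − E)² / E
  red: (523 − 489.375)² / 489.375 = 2.3104
  yellow: (126 − 163.125)² / 163.125 = 8.4491
  white: (221 − 217.5)² / 217.5 = 0.0563
χ² = 2.3104 + 8.4491 + 0.0563 = 10.8158 ≈ 10.816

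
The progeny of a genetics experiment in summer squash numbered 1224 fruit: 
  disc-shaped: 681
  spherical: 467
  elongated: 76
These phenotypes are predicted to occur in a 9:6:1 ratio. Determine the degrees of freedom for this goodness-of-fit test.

2

A goodness-of-fit test with 3 phenotype classes has df = 3 − 1 = 2.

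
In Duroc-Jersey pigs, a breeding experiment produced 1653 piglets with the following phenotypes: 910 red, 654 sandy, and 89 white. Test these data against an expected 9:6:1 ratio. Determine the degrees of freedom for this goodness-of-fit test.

2

A goodness-of-fit test with 3 phenotype classes has df = 3 − 1 = 2.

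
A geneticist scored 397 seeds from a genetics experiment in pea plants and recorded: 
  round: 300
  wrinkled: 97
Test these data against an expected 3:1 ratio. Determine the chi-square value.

0.068

Total ratio parts = 4. Expected numbers out of 397:
  round: 397 × 3/4 = 297.75
  wrinkled: 397 × 1/4 = 99.25
χ² = Σ (O − E)² / E
  round: (300 − 297.75)² / 297.75 = 0.0170
  wrinkled: (97 − 99.25)² / 99.25 = 0.0510
χ² = 0.0170 + 0.0510 = 0.068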